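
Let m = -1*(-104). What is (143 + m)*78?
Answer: 19266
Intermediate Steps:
m = 104
(143 + m)*78 = (143 + 104)*78 = 247*78 = 19266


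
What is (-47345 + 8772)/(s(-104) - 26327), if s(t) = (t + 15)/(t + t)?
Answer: 8023184/5475927 ≈ 1.4652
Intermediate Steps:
s(t) = (15 + t)/(2*t) (s(t) = (15 + t)/((2*t)) = (15 + t)*(1/(2*t)) = (15 + t)/(2*t))
(-47345 + 8772)/(s(-104) - 26327) = (-47345 + 8772)/((1/2)*(15 - 104)/(-104) - 26327) = -38573/((1/2)*(-1/104)*(-89) - 26327) = -38573/(89/208 - 26327) = -38573/(-5475927/208) = -38573*(-208/5475927) = 8023184/5475927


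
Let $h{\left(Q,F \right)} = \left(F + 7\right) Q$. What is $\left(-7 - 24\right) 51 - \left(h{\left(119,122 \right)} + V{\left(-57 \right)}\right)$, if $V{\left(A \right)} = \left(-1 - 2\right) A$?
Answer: $-17103$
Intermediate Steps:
$h{\left(Q,F \right)} = Q \left(7 + F\right)$ ($h{\left(Q,F \right)} = \left(7 + F\right) Q = Q \left(7 + F\right)$)
$V{\left(A \right)} = - 3 A$
$\left(-7 - 24\right) 51 - \left(h{\left(119,122 \right)} + V{\left(-57 \right)}\right) = \left(-7 - 24\right) 51 - \left(119 \left(7 + 122\right) - -171\right) = \left(-7 - 24\right) 51 - \left(119 \cdot 129 + 171\right) = \left(-31\right) 51 - \left(15351 + 171\right) = -1581 - 15522 = -17103$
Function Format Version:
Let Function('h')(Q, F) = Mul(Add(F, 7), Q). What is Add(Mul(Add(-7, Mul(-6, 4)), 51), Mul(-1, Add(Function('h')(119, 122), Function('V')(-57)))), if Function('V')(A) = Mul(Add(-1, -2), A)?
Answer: -17103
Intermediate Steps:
Function('h')(Q, F) = Mul(Q, Add(7, F)) (Function('h')(Q, F) = Mul(Add(7, F), Q) = Mul(Q, Add(7, F)))
Function('V')(A) = Mul(-3, A)
Add(Mul(Add(-7, Mul(-6, 4)), 51), Mul(-1, Add(Function('h')(119, 122), Function('V')(-57)))) = Add(Mul(Add(-7, Mul(-6, 4)), 51), Mul(-1, Add(Mul(119, Add(7, 122)), Mul(-3, -57)))) = Add(Mul(Add(-7, -24), 51), Mul(-1, Add(Mul(119, 129), 171))) = Add(Mul(-31, 51), Mul(-1, Add(15351, 171))) = Add(-1581, Mul(-1, 15522)) = Add(-1581, -15522) = -17103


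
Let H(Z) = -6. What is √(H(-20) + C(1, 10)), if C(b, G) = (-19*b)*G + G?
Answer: I*√186 ≈ 13.638*I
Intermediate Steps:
C(b, G) = G - 19*G*b (C(b, G) = -19*G*b + G = G - 19*G*b)
√(H(-20) + C(1, 10)) = √(-6 + 10*(1 - 19*1)) = √(-6 + 10*(1 - 19)) = √(-6 + 10*(-18)) = √(-6 - 180) = √(-186) = I*√186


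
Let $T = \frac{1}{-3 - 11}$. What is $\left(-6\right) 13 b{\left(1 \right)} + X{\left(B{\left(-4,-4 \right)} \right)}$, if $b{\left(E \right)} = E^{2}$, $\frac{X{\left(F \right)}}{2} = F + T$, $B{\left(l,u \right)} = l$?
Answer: $- \frac{603}{7} \approx -86.143$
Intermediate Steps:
$T = - \frac{1}{14}$ ($T = \frac{1}{-14} = - \frac{1}{14} \approx -0.071429$)
$X{\left(F \right)} = - \frac{1}{7} + 2 F$ ($X{\left(F \right)} = 2 \left(F - \frac{1}{14}\right) = 2 \left(- \frac{1}{14} + F\right) = - \frac{1}{7} + 2 F$)
$\left(-6\right) 13 b{\left(1 \right)} + X{\left(B{\left(-4,-4 \right)} \right)} = \left(-6\right) 13 \cdot 1^{2} + \left(- \frac{1}{7} + 2 \left(-4\right)\right) = \left(-78\right) 1 - \frac{57}{7} = -78 - \frac{57}{7} = - \frac{603}{7}$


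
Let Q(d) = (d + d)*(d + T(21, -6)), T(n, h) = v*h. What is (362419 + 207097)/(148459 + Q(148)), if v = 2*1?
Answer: 569516/188715 ≈ 3.0179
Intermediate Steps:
v = 2
T(n, h) = 2*h
Q(d) = 2*d*(-12 + d) (Q(d) = (d + d)*(d + 2*(-6)) = (2*d)*(d - 12) = (2*d)*(-12 + d) = 2*d*(-12 + d))
(362419 + 207097)/(148459 + Q(148)) = (362419 + 207097)/(148459 + 2*148*(-12 + 148)) = 569516/(148459 + 2*148*136) = 569516/(148459 + 40256) = 569516/188715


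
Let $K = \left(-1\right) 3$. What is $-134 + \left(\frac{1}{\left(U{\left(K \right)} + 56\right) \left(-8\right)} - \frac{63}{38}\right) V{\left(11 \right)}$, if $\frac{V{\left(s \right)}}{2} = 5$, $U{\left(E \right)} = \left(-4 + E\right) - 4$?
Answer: $- \frac{103015}{684} \approx -150.61$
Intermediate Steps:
$K = -3$
$U{\left(E \right)} = -8 + E$
$V{\left(s \right)} = 10$ ($V{\left(s \right)} = 2 \cdot 5 = 10$)
$-134 + \left(\frac{1}{\left(U{\left(K \right)} + 56\right) \left(-8\right)} - \frac{63}{38}\right) V{\left(11 \right)} = -134 + \left(\frac{1}{\left(\left(-8 - 3\right) + 56\right) \left(-8\right)} - \frac{63}{38}\right) 10 = -134 + \left(\frac{1}{-11 + 56} \left(- \frac{1}{8}\right) - \frac{63}{38}\right) 10 = -134 + \left(\frac{1}{45} \left(- \frac{1}{8}\right) - \frac{63}{38}\right) 10 = -134 + \left(- \frac{1}{360} - \frac{63}{38}\right) 10 = -134 - \frac{11359}{684} = - \frac{103015}{684}$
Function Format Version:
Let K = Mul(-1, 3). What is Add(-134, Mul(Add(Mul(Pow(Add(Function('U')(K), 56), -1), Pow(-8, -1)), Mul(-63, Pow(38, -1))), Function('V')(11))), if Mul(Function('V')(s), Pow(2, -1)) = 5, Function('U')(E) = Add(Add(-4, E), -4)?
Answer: Rational(-103015, 684) ≈ -150.61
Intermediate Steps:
K = -3
Function('U')(E) = Add(-8, E)
Function('V')(s) = 10 (Function('V')(s) = Mul(2, 5) = 10)
Add(-134, Mul(Add(Mul(Pow(Add(Function('U')(K), 56), -1), Pow(-8, -1)), Mul(-63, Pow(38, -1))), Function('V')(11))) = Add(-134, Mul(Add(Mul(Pow(Add(Add(-8, -3), 56), -1), Pow(-8, -1)), Mul(-63, Pow(38, -1))), 10)) = Add(-134, Mul(Add(Mul(Pow(Add(-11, 56), -1), Rational(-1, 8)), Mul(-63, Rational(1, 38))), 10)) = Add(-134, Mul(Add(Mul(Pow(45, -1), Rational(-1, 8)), Rational(-63, 38)), 10)) = Add(-134, Mul(Add(Mul(Rational(1, 45), Rational(-1, 8)), Rational(-63, 38)), 10)) = Add(-134, Mul(Add(Rational(-1, 360), Rational(-63, 38)), 10)) = Add(-134, Mul(Rational(-11359, 6840), 10)) = Add(-134, Rational(-11359, 684)) = Rational(-103015, 684)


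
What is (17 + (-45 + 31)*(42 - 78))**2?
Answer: 271441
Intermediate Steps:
(17 + (-45 + 31)*(42 - 78))**2 = (17 - 14*(-36))**2 = (17 + 504)**2 = 521**2 = 271441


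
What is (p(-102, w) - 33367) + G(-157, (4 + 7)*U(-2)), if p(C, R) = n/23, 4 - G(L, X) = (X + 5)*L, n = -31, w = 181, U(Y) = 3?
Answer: -630162/23 ≈ -27398.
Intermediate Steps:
G(L, X) = 4 - L*(5 + X) (G(L, X) = 4 - (X + 5)*L = 4 - (5 + X)*L = 4 - L*(5 + X))
p(C, R) = -31/23
(p(-102, w) - 33367) + G(-157, (4 + 7)*U(-2)) = (-31/23 - 33367) + (4 - 5*(-157) - 1*(-157)*(4 + 7)*3) = -767472/23 + (4 + 785 - 1*(-157)*11*3) = -767472/23 + (4 + 785 - 1*(-157)*33) = -767472/23 + (4 + 785 + 5181) = -767472/23 + 5970 = -630162/23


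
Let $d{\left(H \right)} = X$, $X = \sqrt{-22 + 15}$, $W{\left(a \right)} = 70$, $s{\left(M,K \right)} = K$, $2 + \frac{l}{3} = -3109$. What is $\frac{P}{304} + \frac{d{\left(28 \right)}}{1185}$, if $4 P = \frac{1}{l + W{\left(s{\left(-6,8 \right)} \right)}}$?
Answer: $- \frac{1}{11263808} + \frac{i \sqrt{7}}{1185} \approx -8.878 \cdot 10^{-8} + 0.0022327 i$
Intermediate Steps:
$l = -9333$ ($l = -6 + 3 \left(-3109\right) = -6 - 9327 = -9333$)
$X = i \sqrt{7}$ ($X = \sqrt{-7} = i \sqrt{7} \approx 2.6458 i$)
$d{\left(H \right)} = i \sqrt{7}$
$P = - \frac{1}{37052}$ ($P = \frac{1}{4 \left(-9333 + 70\right)} = \frac{1}{4 \left(-9263\right)} = \frac{1}{4} \left(- \frac{1}{9263}\right) = - \frac{1}{37052} \approx -2.6989 \cdot 10^{-5}$)
$\frac{P}{304} + \frac{d{\left(28 \right)}}{1185} = - \frac{1}{37052 \cdot 304} + \frac{i \sqrt{7}}{1185} = \left(- \frac{1}{37052}\right) \frac{1}{304} + i \sqrt{7} \cdot \frac{1}{1185} = - \frac{1}{11263808} + \frac{i \sqrt{7}}{1185}$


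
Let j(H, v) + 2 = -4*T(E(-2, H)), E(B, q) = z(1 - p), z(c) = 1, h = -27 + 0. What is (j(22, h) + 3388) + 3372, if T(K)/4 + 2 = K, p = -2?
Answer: 6774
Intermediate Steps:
h = -27
E(B, q) = 1
T(K) = -8 + 4*K
j(H, v) = 14 (j(H, v) = -2 - 4*(-8 + 4*1) = -2 - 4*(-8 + 4) = -2 - 4*(-4) = -2 + 16 = 14)
(j(22, h) + 3388) + 3372 = (14 + 3388) + 3372 = 3402 + 3372 = 6774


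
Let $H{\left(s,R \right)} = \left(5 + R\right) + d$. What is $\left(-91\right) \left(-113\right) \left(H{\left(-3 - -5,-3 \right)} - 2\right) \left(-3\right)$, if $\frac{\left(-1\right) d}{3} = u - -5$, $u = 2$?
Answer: $647829$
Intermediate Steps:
$d = -21$ ($d = - 3 \left(2 - -5\right) = - 3 \left(2 + 5\right) = \left(-3\right) 7 = -21$)
$H{\left(s,R \right)} = -16 + R$ ($H{\left(s,R \right)} = \left(5 + R\right) - 21 = -16 + R$)
$\left(-91\right) \left(-113\right) \left(H{\left(-3 - -5,-3 \right)} - 2\right) \left(-3\right) = \left(-91\right) \left(-113\right) \left(\left(-16 - 3\right) - 2\right) \left(-3\right) = 10283 \left(-19 - 2\right) \left(-3\right) = 10283 \left(\left(-21\right) \left(-3\right)\right) = 10283 \cdot 63 = 647829$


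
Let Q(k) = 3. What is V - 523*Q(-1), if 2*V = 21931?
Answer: 18793/2 ≈ 9396.5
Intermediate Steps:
V = 21931/2 (V = (½)*21931 = 21931/2 ≈ 10966.)
V - 523*Q(-1) = 21931/2 - 523*3 = 21931/2 - 1569 = 18793/2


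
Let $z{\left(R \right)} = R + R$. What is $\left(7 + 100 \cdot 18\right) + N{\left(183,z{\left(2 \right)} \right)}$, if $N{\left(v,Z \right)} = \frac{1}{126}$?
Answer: $\frac{227683}{126} \approx 1807.0$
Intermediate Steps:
$z{\left(R \right)} = 2 R$
$N{\left(v,Z \right)} = \frac{1}{126}$
$\left(7 + 100 \cdot 18\right) + N{\left(183,z{\left(2 \right)} \right)} = \left(7 + 100 \cdot 18\right) + \frac{1}{126} = \left(7 + 1800\right) + \frac{1}{126} = 1807 + \frac{1}{126} = \frac{227683}{126}$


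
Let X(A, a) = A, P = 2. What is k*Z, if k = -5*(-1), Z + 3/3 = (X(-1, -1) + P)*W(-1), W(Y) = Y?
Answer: -10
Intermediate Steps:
Z = -2 (Z = -1 + (-1 + 2)*(-1) = -1 + 1*(-1) = -1 - 1 = -2)
k = 5
k*Z = 5*(-2) = -10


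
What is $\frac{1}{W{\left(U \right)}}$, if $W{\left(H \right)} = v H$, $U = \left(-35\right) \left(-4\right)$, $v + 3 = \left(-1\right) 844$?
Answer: $- \frac{1}{118580} \approx -8.4331 \cdot 10^{-6}$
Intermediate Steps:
$v = -847$ ($v = -3 - 844 = -847$)
$U = 140$
$W{\left(H \right)} = - 847 H$
$\frac{1}{W{\left(U \right)}} = \frac{1}{\left(-847\right) 140} = \frac{1}{-118580} = - \frac{1}{118580}$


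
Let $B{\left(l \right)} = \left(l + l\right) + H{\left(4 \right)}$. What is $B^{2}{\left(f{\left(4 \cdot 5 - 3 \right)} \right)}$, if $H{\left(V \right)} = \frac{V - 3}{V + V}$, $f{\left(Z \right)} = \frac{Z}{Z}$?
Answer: $\frac{289}{64} \approx 4.5156$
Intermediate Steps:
$f{\left(Z \right)} = 1$
$H{\left(V \right)} = \frac{-3 + V}{2 V}$
$B{\left(l \right)} = \frac{1}{8} + 2 l$ ($B{\left(l \right)} = \left(l + l\right) + \frac{-3 + 4}{2 \cdot 4} = 2 l + \frac{1}{2} \cdot \frac{1}{4} \cdot 1 = 2 l + \frac{1}{8} = \frac{1}{8} + 2 l$)
$B^{2}{\left(f{\left(4 \cdot 5 - 3 \right)} \right)} = \left(\frac{1}{8} + 2 \cdot 1\right)^{2} = \left(\frac{1}{8} + 2\right)^{2} = \left(\frac{17}{8}\right)^{2} = \frac{289}{64}$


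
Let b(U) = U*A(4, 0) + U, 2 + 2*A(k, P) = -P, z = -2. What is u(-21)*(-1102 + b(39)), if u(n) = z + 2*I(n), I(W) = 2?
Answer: -2204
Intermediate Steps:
A(k, P) = -1 - P/2 (A(k, P) = -1 + (-P)/2 = -1 - P/2)
u(n) = 2 (u(n) = -2 + 2*2 = -2 + 4 = 2)
b(U) = 0 (b(U) = U*(-1 - ½*0) + U = U*(-1 + 0) + U = U*(-1) + U = -U + U = 0)
u(-21)*(-1102 + b(39)) = 2*(-1102 + 0) = 2*(-1102) = -2204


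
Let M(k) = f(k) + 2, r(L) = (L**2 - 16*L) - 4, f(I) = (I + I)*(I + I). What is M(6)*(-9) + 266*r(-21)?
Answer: 204304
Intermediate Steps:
f(I) = 4*I**2 (f(I) = (2*I)*(2*I) = 4*I**2)
r(L) = -4 + L**2 - 16*L
M(k) = 2 + 4*k**2 (M(k) = 4*k**2 + 2 = 2 + 4*k**2)
M(6)*(-9) + 266*r(-21) = (2 + 4*6**2)*(-9) + 266*(-4 + (-21)**2 - 16*(-21)) = (2 + 4*36)*(-9) + 266*(-4 + 441 + 336) = (2 + 144)*(-9) + 266*773 = 146*(-9) + 205618 = -1314 + 205618 = 204304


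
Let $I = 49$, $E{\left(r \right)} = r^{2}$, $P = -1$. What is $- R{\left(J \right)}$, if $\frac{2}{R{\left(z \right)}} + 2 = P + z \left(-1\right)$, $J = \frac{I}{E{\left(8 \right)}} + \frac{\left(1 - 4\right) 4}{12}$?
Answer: $\frac{128}{177} \approx 0.72316$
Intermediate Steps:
$J = - \frac{15}{64}$ ($J = \frac{49}{8^{2}} + \frac{\left(1 - 4\right) 4}{12} = \frac{49}{64} + \left(-3\right) 4 \cdot \frac{1}{12} = 49 \cdot \frac{1}{64} - 1 = \frac{49}{64} - 1 = - \frac{15}{64} \approx -0.23438$)
$R{\left(z \right)} = \frac{2}{-3 - z}$ ($R{\left(z \right)} = \frac{2}{-2 + \left(-1 + z \left(-1\right)\right)} = \frac{2}{-2 - \left(1 + z\right)} = \frac{2}{-3 - z}$)
$- R{\left(J \right)} = - \frac{-2}{3 - \frac{15}{64}} = - \frac{-2}{\frac{177}{64}} = - \frac{\left(-2\right) 64}{177} = \left(-1\right) \left(- \frac{128}{177}\right) = \frac{128}{177}$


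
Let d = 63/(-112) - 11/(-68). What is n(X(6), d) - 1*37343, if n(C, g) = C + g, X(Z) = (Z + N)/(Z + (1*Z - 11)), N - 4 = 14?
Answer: -10150877/272 ≈ -37319.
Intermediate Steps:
N = 18 (N = 4 + 14 = 18)
d = -109/272 (d = 63*(-1/112) - 11*(-1/68) = -9/16 + 11/68 = -109/272 ≈ -0.40074)
X(Z) = (18 + Z)/(-11 + 2*Z) (X(Z) = (Z + 18)/(Z + (1*Z - 11)) = (18 + Z)/(Z + (Z - 11)) = (18 + Z)/(Z + (-11 + Z)) = (18 + Z)/(-11 + 2*Z))
n(X(6), d) - 1*37343 = ((18 + 6)/(-11 + 2*6) - 109/272) - 1*37343 = (24/(-11 + 12) - 109/272) - 37343 = (24/1 - 109/272) - 37343 = (1*24 - 109/272) - 37343 = (24 - 109/272) - 37343 = 6419/272 - 37343 = -10150877/272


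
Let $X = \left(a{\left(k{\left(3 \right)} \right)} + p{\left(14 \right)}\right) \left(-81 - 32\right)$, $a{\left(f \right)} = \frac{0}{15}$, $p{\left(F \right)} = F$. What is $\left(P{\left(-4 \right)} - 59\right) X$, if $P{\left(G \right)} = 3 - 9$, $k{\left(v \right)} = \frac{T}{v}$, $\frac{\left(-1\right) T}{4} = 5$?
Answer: $102830$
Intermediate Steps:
$T = -20$ ($T = \left(-4\right) 5 = -20$)
$k{\left(v \right)} = - \frac{20}{v}$
$a{\left(f \right)} = 0$ ($a{\left(f \right)} = 0 \cdot \frac{1}{15} = 0$)
$P{\left(G \right)} = -6$ ($P{\left(G \right)} = 3 - 9 = -6$)
$X = -1582$ ($X = \left(0 + 14\right) \left(-81 - 32\right) = 14 \left(-113\right) = -1582$)
$\left(P{\left(-4 \right)} - 59\right) X = \left(-6 - 59\right) \left(-1582\right) = \left(-65\right) \left(-1582\right) = 102830$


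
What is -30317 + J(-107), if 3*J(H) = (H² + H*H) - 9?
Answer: -68062/3 ≈ -22687.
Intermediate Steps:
J(H) = -3 + 2*H²/3 (J(H) = ((H² + H*H) - 9)/3 = ((H² + H²) - 9)/3 = (2*H² - 9)/3 = (-9 + 2*H²)/3 = -3 + 2*H²/3)
-30317 + J(-107) = -30317 + (-3 + (⅔)*(-107)²) = -30317 + (-3 + (⅔)*11449) = -30317 + (-3 + 22898/3) = -30317 + 22889/3 = -68062/3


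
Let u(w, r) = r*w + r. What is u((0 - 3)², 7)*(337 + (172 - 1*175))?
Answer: 23380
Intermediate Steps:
u(w, r) = r + r*w
u((0 - 3)², 7)*(337 + (172 - 1*175)) = (7*(1 + (0 - 3)²))*(337 + (172 - 1*175)) = (7*(1 + (-3)²))*(337 + (172 - 175)) = (7*(1 + 9))*(337 - 3) = (7*10)*334 = 70*334 = 23380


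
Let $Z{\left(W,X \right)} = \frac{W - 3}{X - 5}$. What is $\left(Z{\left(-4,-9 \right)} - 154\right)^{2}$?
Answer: $\frac{94249}{4} \approx 23562.0$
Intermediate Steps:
$Z{\left(W,X \right)} = \frac{-3 + W}{-5 + X}$
$\left(Z{\left(-4,-9 \right)} - 154\right)^{2} = \left(\frac{-3 - 4}{-5 - 9} - 154\right)^{2} = \left(\frac{1}{-14} \left(-7\right) - 154\right)^{2} = \left(\left(- \frac{1}{14}\right) \left(-7\right) - 154\right)^{2} = \left(\frac{1}{2} - 154\right)^{2} = \left(- \frac{307}{2}\right)^{2} = \frac{94249}{4}$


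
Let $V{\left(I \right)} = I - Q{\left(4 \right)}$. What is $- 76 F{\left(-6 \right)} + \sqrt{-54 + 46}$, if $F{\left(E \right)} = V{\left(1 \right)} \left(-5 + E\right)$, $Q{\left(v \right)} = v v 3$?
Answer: $-39292 + 2 i \sqrt{2} \approx -39292.0 + 2.8284 i$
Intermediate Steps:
$Q{\left(v \right)} = 3 v^{2}$ ($Q{\left(v \right)} = v^{2} \cdot 3 = 3 v^{2}$)
$V{\left(I \right)} = -48 + I$ ($V{\left(I \right)} = I - 3 \cdot 4^{2} = I - 3 \cdot 16 = I - 48 = -48 + I$)
$F{\left(E \right)} = 235 - 47 E$ ($F{\left(E \right)} = \left(-48 + 1\right) \left(-5 + E\right) = - 47 \left(-5 + E\right) = 235 - 47 E$)
$- 76 F{\left(-6 \right)} + \sqrt{-54 + 46} = - 76 \left(235 - -282\right) + \sqrt{-54 + 46} = - 76 \left(235 + 282\right) + \sqrt{-8} = \left(-76\right) 517 + 2 i \sqrt{2} = -39292 + 2 i \sqrt{2}$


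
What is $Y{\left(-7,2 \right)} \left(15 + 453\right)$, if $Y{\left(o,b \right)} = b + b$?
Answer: $1872$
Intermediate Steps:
$Y{\left(o,b \right)} = 2 b$
$Y{\left(-7,2 \right)} \left(15 + 453\right) = 2 \cdot 2 \left(15 + 453\right) = 4 \cdot 468 = 1872$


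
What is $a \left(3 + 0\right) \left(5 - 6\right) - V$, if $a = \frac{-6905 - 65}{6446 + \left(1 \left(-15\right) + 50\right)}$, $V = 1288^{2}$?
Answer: $- \frac{10751595154}{6481} \approx -1.6589 \cdot 10^{6}$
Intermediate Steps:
$V = 1658944$
$a = - \frac{6970}{6481}$ ($a = - \frac{6970}{6446 + \left(-15 + 50\right)} = - \frac{6970}{6446 + 35} = - \frac{6970}{6481} \approx -1.0755$)
$a \left(3 + 0\right) \left(5 - 6\right) - V = - \frac{6970 \left(3 + 0\right) \left(5 - 6\right)}{6481} - 1658944 = - \frac{6970 \cdot 3 \left(-1\right)}{6481} - 1658944 = \left(- \frac{6970}{6481}\right) \left(-3\right) - 1658944 = \frac{20910}{6481} - 1658944 = - \frac{10751595154}{6481}$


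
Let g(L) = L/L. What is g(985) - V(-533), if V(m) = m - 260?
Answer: 794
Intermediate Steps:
g(L) = 1
V(m) = -260 + m
g(985) - V(-533) = 1 - (-260 - 533) = 1 - 1*(-793) = 1 + 793 = 794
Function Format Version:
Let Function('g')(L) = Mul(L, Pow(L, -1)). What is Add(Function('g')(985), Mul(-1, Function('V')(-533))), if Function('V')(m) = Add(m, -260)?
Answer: 794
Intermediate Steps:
Function('g')(L) = 1
Function('V')(m) = Add(-260, m)
Add(Function('g')(985), Mul(-1, Function('V')(-533))) = Add(1, Mul(-1, Add(-260, -533))) = Add(1, Mul(-1, -793)) = Add(1, 793) = 794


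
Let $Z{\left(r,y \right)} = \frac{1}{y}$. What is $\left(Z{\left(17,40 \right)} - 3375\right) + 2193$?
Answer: $- \frac{47279}{40} \approx -1182.0$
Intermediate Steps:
$\left(Z{\left(17,40 \right)} - 3375\right) + 2193 = \left(\frac{1}{40} - 3375\right) + 2193 = - \frac{134999}{40} + 2193 = - \frac{47279}{40}$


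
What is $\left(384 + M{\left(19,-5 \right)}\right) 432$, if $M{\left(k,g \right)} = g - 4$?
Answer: $162000$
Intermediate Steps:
$M{\left(k,g \right)} = -4 + g$
$\left(384 + M{\left(19,-5 \right)}\right) 432 = \left(384 - 9\right) 432 = 375 \cdot 432 = 162000$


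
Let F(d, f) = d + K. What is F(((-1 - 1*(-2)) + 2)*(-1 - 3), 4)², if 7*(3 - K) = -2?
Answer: 3721/49 ≈ 75.939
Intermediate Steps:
K = 23/7 (K = 3 - ⅐*(-2) = 3 + 2/7 = 23/7 ≈ 3.2857)
F(d, f) = 23/7 + d (F(d, f) = d + 23/7 = 23/7 + d)
F(((-1 - 1*(-2)) + 2)*(-1 - 3), 4)² = (23/7 + ((-1 - 1*(-2)) + 2)*(-1 - 3))² = (23/7 + ((-1 + 2) + 2)*(-4))² = (23/7 + (1 + 2)*(-4))² = (23/7 + 3*(-4))² = (23/7 - 12)² = (-61/7)² = 3721/49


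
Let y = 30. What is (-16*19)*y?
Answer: -9120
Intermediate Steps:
(-16*19)*y = -16*19*30 = -304*30 = -9120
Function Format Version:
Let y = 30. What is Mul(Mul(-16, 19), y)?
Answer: -9120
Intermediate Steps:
Mul(Mul(-16, 19), y) = Mul(Mul(-16, 19), 30) = Mul(-304, 30) = -9120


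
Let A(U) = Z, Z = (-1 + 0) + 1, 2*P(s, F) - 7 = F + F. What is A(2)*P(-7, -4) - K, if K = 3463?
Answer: -3463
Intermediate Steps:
P(s, F) = 7/2 + F (P(s, F) = 7/2 + (F + F)/2 = 7/2 + (2*F)/2 = 7/2 + F)
Z = 0 (Z = -1 + 1 = 0)
A(U) = 0
A(2)*P(-7, -4) - K = 0*(7/2 - 4) - 1*3463 = 0*(-½) - 3463 = 0 - 3463 = -3463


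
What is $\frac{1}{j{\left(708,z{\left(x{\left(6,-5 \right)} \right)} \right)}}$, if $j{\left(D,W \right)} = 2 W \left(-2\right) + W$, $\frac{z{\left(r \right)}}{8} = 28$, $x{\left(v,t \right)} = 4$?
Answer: $- \frac{1}{672} \approx -0.0014881$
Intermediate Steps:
$z{\left(r \right)} = 224$ ($z{\left(r \right)} = 8 \cdot 28 = 224$)
$j{\left(D,W \right)} = - 3 W$ ($j{\left(D,W \right)} = - 4 W + W = - 3 W$)
$\frac{1}{j{\left(708,z{\left(x{\left(6,-5 \right)} \right)} \right)}} = \frac{1}{\left(-3\right) 224} = \frac{1}{-672} = - \frac{1}{672}$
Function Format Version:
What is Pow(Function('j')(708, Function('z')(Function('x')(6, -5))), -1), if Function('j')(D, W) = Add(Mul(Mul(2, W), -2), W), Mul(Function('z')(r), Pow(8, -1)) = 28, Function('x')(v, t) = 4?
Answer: Rational(-1, 672) ≈ -0.0014881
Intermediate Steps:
Function('z')(r) = 224 (Function('z')(r) = Mul(8, 28) = 224)
Function('j')(D, W) = Mul(-3, W) (Function('j')(D, W) = Add(Mul(-4, W), W) = Mul(-3, W))
Pow(Function('j')(708, Function('z')(Function('x')(6, -5))), -1) = Pow(Mul(-3, 224), -1) = Pow(-672, -1) = Rational(-1, 672)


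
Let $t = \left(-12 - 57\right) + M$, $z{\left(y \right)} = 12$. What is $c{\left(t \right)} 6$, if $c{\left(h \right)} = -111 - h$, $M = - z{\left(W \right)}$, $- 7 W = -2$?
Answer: $-180$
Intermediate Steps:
$W = \frac{2}{7}$ ($W = \left(- \frac{1}{7}\right) \left(-2\right) = \frac{2}{7} \approx 0.28571$)
$M = -12$ ($M = \left(-1\right) 12 = -12$)
$t = -81$ ($t = \left(-12 - 57\right) - 12 = -69 - 12 = -81$)
$c{\left(t \right)} 6 = \left(-111 - -81\right) 6 = \left(-111 + 81\right) 6 = \left(-30\right) 6 = -180$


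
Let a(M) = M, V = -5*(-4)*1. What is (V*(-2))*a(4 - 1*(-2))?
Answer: -240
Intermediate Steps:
V = 20 (V = 20*1 = 20)
(V*(-2))*a(4 - 1*(-2)) = (20*(-2))*(4 - 1*(-2)) = -40*(4 + 2) = -40*6 = -240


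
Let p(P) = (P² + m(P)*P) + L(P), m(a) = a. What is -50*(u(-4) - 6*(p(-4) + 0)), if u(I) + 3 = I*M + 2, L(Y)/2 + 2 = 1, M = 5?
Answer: 10050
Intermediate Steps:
L(Y) = -2 (L(Y) = -4 + 2*1 = -4 + 2 = -2)
p(P) = -2 + 2*P² (p(P) = (P² + P*P) - 2 = (P² + P²) - 2 = 2*P² - 2 = -2 + 2*P²)
u(I) = -1 + 5*I (u(I) = -3 + (I*5 + 2) = -3 + (5*I + 2) = -3 + (2 + 5*I) = -1 + 5*I)
-50*(u(-4) - 6*(p(-4) + 0)) = -50*((-1 + 5*(-4)) - 6*((-2 + 2*(-4)²) + 0)) = -50*((-1 - 20) - 6*((-2 + 2*16) + 0)) = -50*(-21 - 6*((-2 + 32) + 0)) = -50*(-21 - 6*(30 + 0)) = -50*(-21 - 6*30) = -50*(-21 - 180) = -50*(-201) = 10050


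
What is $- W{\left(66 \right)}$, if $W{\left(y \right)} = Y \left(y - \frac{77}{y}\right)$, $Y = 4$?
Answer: $- \frac{778}{3} \approx -259.33$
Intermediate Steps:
$W{\left(y \right)} = - \frac{308}{y} + 4 y$ ($W{\left(y \right)} = 4 \left(y - \frac{77}{y}\right) = - \frac{308}{y} + 4 y$)
$- W{\left(66 \right)} = - (- \frac{308}{66} + 4 \cdot 66) = - (\left(-308\right) \frac{1}{66} + 264) = - (- \frac{14}{3} + 264) = \left(-1\right) \frac{778}{3} = - \frac{778}{3}$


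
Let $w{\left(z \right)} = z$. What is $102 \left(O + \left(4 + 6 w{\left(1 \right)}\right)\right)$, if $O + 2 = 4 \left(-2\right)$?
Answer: $0$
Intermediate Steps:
$O = -10$ ($O = -2 + 4 \left(-2\right) = -2 - 8 = -10$)
$102 \left(O + \left(4 + 6 w{\left(1 \right)}\right)\right) = 102 \left(-10 + \left(4 + 6 \cdot 1\right)\right) = 102 \left(-10 + \left(4 + 6\right)\right) = 102 \left(-10 + 10\right) = 102 \cdot 0 = 0$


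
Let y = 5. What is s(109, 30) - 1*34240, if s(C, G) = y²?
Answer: -34215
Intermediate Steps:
s(C, G) = 25 (s(C, G) = 5² = 25)
s(109, 30) - 1*34240 = 25 - 1*34240 = 25 - 34240 = -34215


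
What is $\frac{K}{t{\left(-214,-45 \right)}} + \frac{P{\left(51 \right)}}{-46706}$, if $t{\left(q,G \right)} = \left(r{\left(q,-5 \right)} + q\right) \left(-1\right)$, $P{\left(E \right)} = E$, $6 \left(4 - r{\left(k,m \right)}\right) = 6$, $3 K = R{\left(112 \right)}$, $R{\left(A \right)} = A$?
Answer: $\frac{5198789}{29564898} \approx 0.17584$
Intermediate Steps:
$K = \frac{112}{3}$ ($K = \frac{1}{3} \cdot 112 = \frac{112}{3} \approx 37.333$)
$r{\left(k,m \right)} = 3$ ($r{\left(k,m \right)} = 4 - 1 = 3$)
$t{\left(q,G \right)} = -3 - q$ ($t{\left(q,G \right)} = \left(3 + q\right) \left(-1\right) = -3 - q$)
$\frac{K}{t{\left(-214,-45 \right)}} + \frac{P{\left(51 \right)}}{-46706} = \frac{112}{3 \left(-3 - -214\right)} + \frac{51}{-46706} = \frac{112}{3 \left(-3 + 214\right)} + 51 \left(- \frac{1}{46706}\right) = \frac{112}{3 \cdot 211} - \frac{51}{46706} = \frac{112}{3} \cdot \frac{1}{211} - \frac{51}{46706} = \frac{112}{633} - \frac{51}{46706} = \frac{5198789}{29564898}$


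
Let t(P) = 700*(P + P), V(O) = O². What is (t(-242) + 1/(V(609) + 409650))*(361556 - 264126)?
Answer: -25764769449706570/780531 ≈ -3.3009e+10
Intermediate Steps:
t(P) = 1400*P (t(P) = 700*(2*P) = 1400*P)
(t(-242) + 1/(V(609) + 409650))*(361556 - 264126) = (1400*(-242) + 1/(609² + 409650))*(361556 - 264126) = (-338800 + 1/(370881 + 409650))*97430 = (-338800 + 1/780531)*97430 = -264443902799/780531*97430 = -25764769449706570/780531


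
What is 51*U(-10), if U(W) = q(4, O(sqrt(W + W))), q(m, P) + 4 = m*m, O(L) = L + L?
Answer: 612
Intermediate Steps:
O(L) = 2*L
q(m, P) = -4 + m**2 (q(m, P) = -4 + m*m = -4 + m**2)
U(W) = 12 (U(W) = -4 + 4**2 = -4 + 16 = 12)
51*U(-10) = 51*12 = 612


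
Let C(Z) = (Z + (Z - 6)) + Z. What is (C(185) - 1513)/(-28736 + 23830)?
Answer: 482/2453 ≈ 0.19649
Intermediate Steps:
C(Z) = -6 + 3*Z (C(Z) = (Z + (-6 + Z)) + Z = (-6 + 2*Z) + Z = -6 + 3*Z)
(C(185) - 1513)/(-28736 + 23830) = ((-6 + 3*185) - 1513)/(-28736 + 23830) = ((-6 + 555) - 1513)/(-4906) = (549 - 1513)*(-1/4906) = -964*(-1/4906) = 482/2453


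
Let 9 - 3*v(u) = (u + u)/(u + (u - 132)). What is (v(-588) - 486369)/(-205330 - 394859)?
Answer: 159041780/196261803 ≈ 0.81036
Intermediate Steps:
v(u) = 3 - 2*u/(3*(-132 + 2*u)) (v(u) = 3 - (u + u)/(3*(u + (u - 132))) = 3 - 2*u/(3*(u + (-132 + u))) = 3 - 2*u/(3*(-132 + 2*u)))
(v(-588) - 486369)/(-205330 - 394859) = (2*(-297 + 4*(-588))/(3*(-66 - 588)) - 486369)/(-205330 - 394859) = ((2/3)*(-297 - 2352)/(-654) - 486369)/(-600189) = ((2/3)*(-1/654)*(-2649) - 486369)*(-1/600189) = (883/327 - 486369)*(-1/600189) = -159041780/327*(-1/600189) = 159041780/196261803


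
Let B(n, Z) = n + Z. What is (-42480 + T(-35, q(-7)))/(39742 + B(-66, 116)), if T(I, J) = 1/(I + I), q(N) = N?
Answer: -2973601/2785440 ≈ -1.0676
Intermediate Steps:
B(n, Z) = Z + n
T(I, J) = 1/(2*I)
(-42480 + T(-35, q(-7)))/(39742 + B(-66, 116)) = (-42480 + (½)/(-35))/(39742 + (116 - 66)) = (-42480 + (½)*(-1/35))/(39742 + 50) = (-42480 - 1/70)/39792 = -2973601/70*1/39792 = -2973601/2785440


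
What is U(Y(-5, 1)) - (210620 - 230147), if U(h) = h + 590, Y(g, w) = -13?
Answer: 20104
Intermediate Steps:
U(h) = 590 + h
U(Y(-5, 1)) - (210620 - 230147) = (590 - 13) - (210620 - 230147) = 577 - 1*(-19527) = 577 + 19527 = 20104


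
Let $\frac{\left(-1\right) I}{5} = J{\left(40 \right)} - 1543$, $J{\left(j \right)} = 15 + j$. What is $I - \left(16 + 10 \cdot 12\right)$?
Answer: $7304$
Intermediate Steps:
$I = 7440$ ($I = - 5 \left(\left(15 + 40\right) - 1543\right) = - 5 \left(55 - 1543\right) = \left(-5\right) \left(-1488\right) = 7440$)
$I - \left(16 + 10 \cdot 12\right) = 7440 - \left(16 + 10 \cdot 12\right) = 7440 - \left(16 + 120\right) = 7440 - 136 = 7304$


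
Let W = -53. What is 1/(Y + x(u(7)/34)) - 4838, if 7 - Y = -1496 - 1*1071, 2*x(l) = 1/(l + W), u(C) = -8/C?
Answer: -157181329120/32488909 ≈ -4838.0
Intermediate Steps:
x(l) = 1/(2*(-53 + l)) (x(l) = 1/(2*(l - 53)) = 1/(2*(-53 + l)))
Y = 2574 (Y = 7 - (-1496 - 1*1071) = 7 - (-1496 - 1071) = 7 - 1*(-2567) = 7 + 2567 = 2574)
1/(Y + x(u(7)/34)) - 4838 = 1/(2574 + 1/(2*(-53 - 8/7/34))) - 4838 = 1/(2574 + 1/(2*(-53 - 8*⅐*(1/34)))) - 4838 = 1/(2574 + 1/(2*(-53 - 8/7*1/34))) - 4838 = 1/(2574 + 1/(2*(-53 - 4/119))) - 4838 = 1/(2574 + 1/(2*(-6311/119))) - 4838 = 1/(2574 + (½)*(-119/6311)) - 4838 = 1/(2574 - 119/12622) - 4838 = 1/(32488909/12622) - 4838 = 12622/32488909 - 4838 = -157181329120/32488909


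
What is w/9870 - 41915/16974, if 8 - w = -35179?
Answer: 15296924/13961115 ≈ 1.0957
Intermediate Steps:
w = 35187 (w = 8 - 1*(-35179) = 8 + 35179 = 35187)
w/9870 - 41915/16974 = 35187/9870 - 41915/16974 = 35187*(1/9870) - 41915*1/16974 = 11729/3290 - 41915/16974 = 15296924/13961115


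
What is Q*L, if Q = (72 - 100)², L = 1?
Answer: 784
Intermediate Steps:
Q = 784 (Q = (-28)² = 784)
Q*L = 784*1 = 784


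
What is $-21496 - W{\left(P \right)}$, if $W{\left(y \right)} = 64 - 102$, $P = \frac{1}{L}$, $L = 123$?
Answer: $-21458$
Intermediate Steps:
$P = \frac{1}{123} \approx 0.0081301$
$W{\left(y \right)} = -38$
$-21496 - W{\left(P \right)} = -21496 - -38 = -21496 + 38 = -21458$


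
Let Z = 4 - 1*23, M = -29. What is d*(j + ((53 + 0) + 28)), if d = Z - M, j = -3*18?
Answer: 270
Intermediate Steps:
j = -54
Z = -19 (Z = 4 - 23 = -19)
d = 10 (d = -19 - 1*(-29) = -19 + 29 = 10)
d*(j + ((53 + 0) + 28)) = 10*(-54 + ((53 + 0) + 28)) = 10*(-54 + (53 + 28)) = 10*(-54 + 81) = 10*27 = 270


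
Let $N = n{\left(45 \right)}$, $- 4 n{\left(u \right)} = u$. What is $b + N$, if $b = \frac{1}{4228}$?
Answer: $- \frac{11891}{1057} \approx -11.25$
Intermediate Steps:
$n{\left(u \right)} = - \frac{u}{4}$
$b = \frac{1}{4228} \approx 0.00023652$
$N = - \frac{45}{4}$ ($N = \left(- \frac{1}{4}\right) 45 = - \frac{45}{4} \approx -11.25$)
$b + N = \frac{1}{4228} - \frac{45}{4} = - \frac{11891}{1057}$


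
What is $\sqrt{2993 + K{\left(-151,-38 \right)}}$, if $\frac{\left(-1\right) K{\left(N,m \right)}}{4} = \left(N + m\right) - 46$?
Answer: $3 \sqrt{437} \approx 62.714$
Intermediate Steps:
$K{\left(N,m \right)} = 184 - 4 N - 4 m$ ($K{\left(N,m \right)} = - 4 \left(\left(N + m\right) - 46\right) = - 4 \left(-46 + N + m\right) = 184 - 4 N - 4 m$)
$\sqrt{2993 + K{\left(-151,-38 \right)}} = \sqrt{2993 - -940} = \sqrt{2993 + \left(184 + 604 + 152\right)} = \sqrt{2993 + 940} = \sqrt{3933} = 3 \sqrt{437}$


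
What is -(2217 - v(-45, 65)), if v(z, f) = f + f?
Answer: -2087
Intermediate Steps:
v(z, f) = 2*f
-(2217 - v(-45, 65)) = -(2217 - 2*65) = -(2217 - 1*130) = -(2217 - 130) = -1*2087 = -2087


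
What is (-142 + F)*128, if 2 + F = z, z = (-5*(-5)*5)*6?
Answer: 77568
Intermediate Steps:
z = 750 (z = (25*5)*6 = 125*6 = 750)
F = 748 (F = -2 + 750 = 748)
(-142 + F)*128 = (-142 + 748)*128 = 606*128 = 77568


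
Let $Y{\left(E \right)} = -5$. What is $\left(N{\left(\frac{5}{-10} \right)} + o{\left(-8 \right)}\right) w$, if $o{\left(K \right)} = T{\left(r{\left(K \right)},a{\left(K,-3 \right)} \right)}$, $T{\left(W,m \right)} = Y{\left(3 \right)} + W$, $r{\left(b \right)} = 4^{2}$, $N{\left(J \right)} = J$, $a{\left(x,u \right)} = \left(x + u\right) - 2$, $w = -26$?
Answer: $-273$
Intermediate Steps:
$a{\left(x,u \right)} = -2 + u + x$ ($a{\left(x,u \right)} = \left(u + x\right) - 2 = -2 + u + x$)
$r{\left(b \right)} = 16$
$T{\left(W,m \right)} = -5 + W$
$o{\left(K \right)} = 11$ ($o{\left(K \right)} = -5 + 16 = 11$)
$\left(N{\left(\frac{5}{-10} \right)} + o{\left(-8 \right)}\right) w = \left(\frac{5}{-10} + 11\right) \left(-26\right) = \left(5 \left(- \frac{1}{10}\right) + 11\right) \left(-26\right) = \left(- \frac{1}{2} + 11\right) \left(-26\right) = \frac{21}{2} \left(-26\right) = -273$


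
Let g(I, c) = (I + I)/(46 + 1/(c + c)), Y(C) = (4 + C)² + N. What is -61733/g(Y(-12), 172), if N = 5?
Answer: -325641575/15824 ≈ -20579.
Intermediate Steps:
Y(C) = 5 + (4 + C)² (Y(C) = (4 + C)² + 5 = 5 + (4 + C)²)
g(I, c) = 2*I/(46 + 1/(2*c)) (g(I, c) = (2*I)/(46 + 1/(2*c)) = 2*I/(46 + 1/(2*c)))
-61733/g(Y(-12), 172) = -61733*(1 + 92*172)/(688*(5 + (4 - 12)²)) = -61733*(1 + 15824)/(688*(5 + (-8)²)) = -61733*15825/(688*(5 + 64)) = -61733/(4*69*172*(1/15825)) = -61733/15824/5275 = -61733*5275/15824 = -325641575/15824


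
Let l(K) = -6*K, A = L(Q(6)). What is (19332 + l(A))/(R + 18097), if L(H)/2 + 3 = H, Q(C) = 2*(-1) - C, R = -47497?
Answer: -811/1225 ≈ -0.66204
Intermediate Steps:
Q(C) = -2 - C
L(H) = -6 + 2*H
A = -22 (A = -6 + 2*(-2 - 1*6) = -6 + 2*(-2 - 6) = -6 + 2*(-8) = -6 - 16 = -22)
(19332 + l(A))/(R + 18097) = (19332 - 6*(-22))/(-47497 + 18097) = (19332 + 132)/(-29400) = 19464*(-1/29400) = -811/1225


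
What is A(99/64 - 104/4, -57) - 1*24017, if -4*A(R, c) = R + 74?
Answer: -6151523/256 ≈ -24029.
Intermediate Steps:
A(R, c) = -37/2 - R/4 (A(R, c) = -(R + 74)/4 = -(74 + R)/4 = -37/2 - R/4)
A(99/64 - 104/4, -57) - 1*24017 = (-37/2 - (99/64 - 104/4)/4) - 1*24017 = (-37/2 - (99*(1/64) - 104*1/4)/4) - 24017 = (-37/2 - (99/64 - 26)/4) - 24017 = (-37/2 - 1/4*(-1565/64)) - 24017 = (-37/2 + 1565/256) - 24017 = -3171/256 - 24017 = -6151523/256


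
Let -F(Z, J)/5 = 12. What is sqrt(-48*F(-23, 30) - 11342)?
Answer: I*sqrt(8462) ≈ 91.989*I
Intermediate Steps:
F(Z, J) = -60 (F(Z, J) = -5*12 = -60)
sqrt(-48*F(-23, 30) - 11342) = sqrt(-48*(-60) - 11342) = sqrt(2880 - 11342) = sqrt(-8462) = I*sqrt(8462)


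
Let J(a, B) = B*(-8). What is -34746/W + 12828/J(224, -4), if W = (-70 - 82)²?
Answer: 4613535/11552 ≈ 399.37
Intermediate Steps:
J(a, B) = -8*B
W = 23104 (W = (-152)² = 23104)
-34746/W + 12828/J(224, -4) = -34746/23104 + 12828/((-8*(-4))) = -34746*1/23104 + 12828/32 = -17373/11552 + 12828*(1/32) = -17373/11552 + 3207/8 = 4613535/11552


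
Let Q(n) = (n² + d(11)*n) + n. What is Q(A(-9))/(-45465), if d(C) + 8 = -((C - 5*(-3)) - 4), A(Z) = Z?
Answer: -114/15155 ≈ -0.0075223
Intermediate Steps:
d(C) = -19 - C (d(C) = -8 - ((C - 5*(-3)) - 4) = -8 - ((C + 15) - 4) = -8 - ((15 + C) - 4) = -8 - (11 + C) = -8 + (-11 - C) = -19 - C)
Q(n) = n² - 29*n (Q(n) = (n² + (-19 - 1*11)*n) + n = (n² + (-19 - 11)*n) + n = (n² - 30*n) + n = n² - 29*n)
Q(A(-9))/(-45465) = -9*(-29 - 9)/(-45465) = -9*(-38)*(-1/45465) = 342*(-1/45465) = -114/15155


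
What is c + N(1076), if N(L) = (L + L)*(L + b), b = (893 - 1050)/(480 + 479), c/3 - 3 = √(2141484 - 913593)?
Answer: 2220285135/959 + 21*√25059 ≈ 2.3185e+6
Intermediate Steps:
c = 9 + 21*√25059 (c = 9 + 3*√(2141484 - 913593) = 9 + 3*√1227891 = 9 + 3*(7*√25059) = 9 + 21*√25059 ≈ 3333.3)
b = -157/959 ≈ -0.16371
N(L) = 2*L*(-157/959 + L) (N(L) = (L + L)*(L - 157/959) = (2*L)*(-157/959 + L) = 2*L*(-157/959 + L))
c + N(1076) = (9 + 21*√25059) + (2/959)*1076*(-157 + 959*1076) = (9 + 21*√25059) + (2/959)*1076*(-157 + 1031884) = (9 + 21*√25059) + (2/959)*1076*1031727 = (9 + 21*√25059) + 2220276504/959 = 2220285135/959 + 21*√25059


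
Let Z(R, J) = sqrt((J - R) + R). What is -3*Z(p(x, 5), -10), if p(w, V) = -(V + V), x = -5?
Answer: -3*I*sqrt(10) ≈ -9.4868*I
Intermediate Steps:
p(w, V) = -2*V
Z(R, J) = sqrt(J)
-3*Z(p(x, 5), -10) = -3*I*sqrt(10)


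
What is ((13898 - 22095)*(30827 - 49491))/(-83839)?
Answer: -21855544/11977 ≈ -1824.8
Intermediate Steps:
((13898 - 22095)*(30827 - 49491))/(-83839) = -8197*(-18664)*(-1/83839) = 152988808*(-1/83839) = -21855544/11977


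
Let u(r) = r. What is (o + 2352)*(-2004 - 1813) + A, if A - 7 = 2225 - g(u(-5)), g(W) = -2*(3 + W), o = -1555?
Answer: -3039921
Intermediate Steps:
g(W) = -6 - 2*W
A = 2228 (A = 7 + (2225 - (-6 - 2*(-5))) = 7 + (2225 - (-6 + 10)) = 7 + (2225 - 1*4) = 7 + (2225 - 4) = 7 + 2221 = 2228)
(o + 2352)*(-2004 - 1813) + A = (-1555 + 2352)*(-2004 - 1813) + 2228 = 797*(-3817) + 2228 = -3042149 + 2228 = -3039921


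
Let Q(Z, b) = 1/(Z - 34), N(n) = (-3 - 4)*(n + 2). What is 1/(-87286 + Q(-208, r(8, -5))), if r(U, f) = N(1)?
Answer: -242/21123213 ≈ -1.1457e-5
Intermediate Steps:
N(n) = -14 - 7*n (N(n) = -7*(2 + n) = -14 - 7*n)
r(U, f) = -21 (r(U, f) = -14 - 7*1 = -14 - 7 = -21)
Q(Z, b) = 1/(-34 + Z)
1/(-87286 + Q(-208, r(8, -5))) = 1/(-87286 + 1/(-34 - 208)) = 1/(-87286 + 1/(-242)) = 1/(-87286 - 1/242) = 1/(-21123213/242) = -242/21123213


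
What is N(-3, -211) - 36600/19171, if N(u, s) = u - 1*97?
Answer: -1953700/19171 ≈ -101.91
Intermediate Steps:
N(u, s) = -97 + u (N(u, s) = u - 97 = -97 + u)
N(-3, -211) - 36600/19171 = (-97 - 3) - 36600/19171 = -100 - 36600*1/19171 = -100 - 36600/19171 = -1953700/19171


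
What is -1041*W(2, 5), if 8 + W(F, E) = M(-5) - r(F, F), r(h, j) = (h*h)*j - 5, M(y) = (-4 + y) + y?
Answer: 26025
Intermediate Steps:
M(y) = -4 + 2*y
r(h, j) = -5 + j*h² (r(h, j) = h²*j - 5 = j*h² - 5 = -5 + j*h²)
W(F, E) = -17 - F³ (W(F, E) = -8 + ((-4 + 2*(-5)) - (-5 + F*F²)) = -8 + ((-4 - 10) - (-5 + F³)) = -8 + (-14 + (5 - F³)) = -8 + (-9 - F³) = -17 - F³)
-1041*W(2, 5) = -1041*(-17 - 1*2³) = -1041*(-17 - 1*8) = -1041*(-17 - 8) = -1041*(-25) = 26025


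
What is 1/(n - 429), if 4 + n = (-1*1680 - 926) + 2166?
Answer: -1/873 ≈ -0.0011455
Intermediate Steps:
n = -444 (n = -4 + ((-1*1680 - 926) + 2166) = -4 + ((-1680 - 926) + 2166) = -4 + (-2606 + 2166) = -4 - 440 = -444)
1/(n - 429) = 1/(-444 - 429) = 1/(-873) = -1/873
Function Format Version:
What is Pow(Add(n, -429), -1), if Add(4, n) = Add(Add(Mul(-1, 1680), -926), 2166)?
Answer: Rational(-1, 873) ≈ -0.0011455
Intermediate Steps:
n = -444 (n = Add(-4, Add(Add(Mul(-1, 1680), -926), 2166)) = Add(-4, Add(Add(-1680, -926), 2166)) = Add(-4, Add(-2606, 2166)) = Add(-4, -440) = -444)
Pow(Add(n, -429), -1) = Pow(Add(-444, -429), -1) = Pow(-873, -1) = Rational(-1, 873)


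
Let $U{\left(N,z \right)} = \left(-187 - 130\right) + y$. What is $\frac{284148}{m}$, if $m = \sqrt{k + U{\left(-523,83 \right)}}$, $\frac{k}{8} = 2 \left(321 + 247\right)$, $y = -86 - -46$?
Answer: $\frac{284148 \sqrt{8731}}{8731} \approx 3041.0$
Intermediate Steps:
$y = -40$ ($y = -86 + 46 = -40$)
$U{\left(N,z \right)} = -357$ ($U{\left(N,z \right)} = \left(-187 - 130\right) - 40 = -317 - 40 = -357$)
$k = 9088$ ($k = 8 \cdot 2 \left(321 + 247\right) = 8 \cdot 2 \cdot 568 = 8 \cdot 1136 = 9088$)
$m = \sqrt{8731}$ ($m = \sqrt{9088 - 357} = \sqrt{8731} \approx 93.44$)
$\frac{284148}{m} = \frac{284148}{\sqrt{8731}} = 284148 \frac{\sqrt{8731}}{8731} = \frac{284148 \sqrt{8731}}{8731}$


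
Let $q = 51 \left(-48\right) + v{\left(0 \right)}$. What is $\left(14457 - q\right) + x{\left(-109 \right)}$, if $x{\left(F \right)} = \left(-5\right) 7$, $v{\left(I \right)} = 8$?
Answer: $16862$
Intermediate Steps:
$x{\left(F \right)} = -35$
$q = -2440$ ($q = 51 \left(-48\right) + 8 = -2448 + 8 = -2440$)
$\left(14457 - q\right) + x{\left(-109 \right)} = \left(14457 - -2440\right) - 35 = \left(14457 + 2440\right) - 35 = 16897 - 35 = 16862$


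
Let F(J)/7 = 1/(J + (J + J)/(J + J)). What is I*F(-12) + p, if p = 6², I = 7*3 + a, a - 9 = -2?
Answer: 200/11 ≈ 18.182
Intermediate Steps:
a = 7 (a = 9 - 2 = 7)
I = 28 (I = 7*3 + 7 = 21 + 7 = 28)
F(J) = 7/(1 + J) (F(J) = 7/(J + (J + J)/(J + J)) = 7/(J + (2*J)/((2*J))) = 7/(J + (2*J)*(1/(2*J))) = 7/(J + 1) = 7/(1 + J))
p = 36
I*F(-12) + p = 28*(7/(1 - 12)) + 36 = 28*(7/(-11)) + 36 = 28*(7*(-1/11)) + 36 = 28*(-7/11) + 36 = -196/11 + 36 = 200/11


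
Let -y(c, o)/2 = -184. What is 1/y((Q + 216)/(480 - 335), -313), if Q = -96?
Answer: 1/368 ≈ 0.0027174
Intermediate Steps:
y(c, o) = 368 (y(c, o) = -2*(-184) = 368)
1/y((Q + 216)/(480 - 335), -313) = 1/368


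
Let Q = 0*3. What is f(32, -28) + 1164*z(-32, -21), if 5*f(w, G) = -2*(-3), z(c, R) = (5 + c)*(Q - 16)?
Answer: 2514246/5 ≈ 5.0285e+5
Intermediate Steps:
Q = 0
z(c, R) = -80 - 16*c (z(c, R) = (5 + c)*(0 - 16) = (5 + c)*(-16) = -80 - 16*c)
f(w, G) = 6/5 (f(w, G) = (-2*(-3))/5 = (1/5)*6 = 6/5)
f(32, -28) + 1164*z(-32, -21) = 6/5 + 1164*(-80 - 16*(-32)) = 6/5 + 1164*(-80 + 512) = 6/5 + 1164*432 = 6/5 + 502848 = 2514246/5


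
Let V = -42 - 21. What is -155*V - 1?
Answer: 9764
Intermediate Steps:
V = -63
-155*V - 1 = -155*(-63) - 1 = 9765 - 1 = 9764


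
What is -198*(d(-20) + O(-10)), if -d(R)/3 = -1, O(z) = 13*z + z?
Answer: 27126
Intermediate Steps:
O(z) = 14*z
d(R) = 3 (d(R) = -3*(-1) = 3)
-198*(d(-20) + O(-10)) = -198*(3 + 14*(-10)) = -198*(3 - 140) = -198*(-137) = 27126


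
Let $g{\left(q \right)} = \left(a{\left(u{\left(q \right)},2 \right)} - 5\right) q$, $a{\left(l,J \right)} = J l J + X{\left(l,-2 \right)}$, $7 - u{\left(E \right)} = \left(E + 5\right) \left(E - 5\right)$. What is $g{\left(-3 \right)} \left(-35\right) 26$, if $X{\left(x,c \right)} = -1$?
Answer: $234780$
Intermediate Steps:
$u{\left(E \right)} = 7 - \left(-5 + E\right) \left(5 + E\right)$ ($u{\left(E \right)} = 7 - \left(E + 5\right) \left(E - 5\right) = 7 - \left(5 + E\right) \left(-5 + E\right) = 7 - \left(-5 + E\right) \left(5 + E\right)$)
$a{\left(l,J \right)} = -1 + l J^{2}$ ($a{\left(l,J \right)} = J l J - 1 = l J^{2} - 1 = -1 + l J^{2}$)
$g{\left(q \right)} = q \left(122 - 4 q^{2}\right)$ ($g{\left(q \right)} = \left(\left(-1 + \left(32 - q^{2}\right) 2^{2}\right) - 5\right) q = \left(\left(-1 + \left(32 - q^{2}\right) 4\right) - 5\right) q = \left(\left(-1 - \left(-128 + 4 q^{2}\right)\right) - 5\right) q = \left(\left(127 - 4 q^{2}\right) - 5\right) q = \left(122 - 4 q^{2}\right) q = q \left(122 - 4 q^{2}\right)$)
$g{\left(-3 \right)} \left(-35\right) 26 = \left(- 4 \left(-3\right)^{3} + 122 \left(-3\right)\right) \left(-35\right) 26 = \left(\left(-4\right) \left(-27\right) - 366\right) \left(-35\right) 26 = \left(108 - 366\right) \left(-35\right) 26 = \left(-258\right) \left(-35\right) 26 = 9030 \cdot 26 = 234780$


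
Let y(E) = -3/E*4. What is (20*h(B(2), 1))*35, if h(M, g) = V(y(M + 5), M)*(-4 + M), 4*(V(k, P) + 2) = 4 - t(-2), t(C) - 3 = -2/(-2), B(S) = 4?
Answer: 0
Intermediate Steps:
t(C) = 4 (t(C) = 3 - 2/(-2) = 3 - 2*(-1/2) = 3 + 1 = 4)
y(E) = -12/E
V(k, P) = -2 (V(k, P) = -2 + (4 - 1*4)/4 = -2 + (4 - 4)/4 = -2 + (1/4)*0 = -2 + 0 = -2)
h(M, g) = 8 - 2*M (h(M, g) = -2*(-4 + M) = 8 - 2*M)
(20*h(B(2), 1))*35 = (20*(8 - 2*4))*35 = (20*(8 - 8))*35 = (20*0)*35 = 0*35 = 0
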